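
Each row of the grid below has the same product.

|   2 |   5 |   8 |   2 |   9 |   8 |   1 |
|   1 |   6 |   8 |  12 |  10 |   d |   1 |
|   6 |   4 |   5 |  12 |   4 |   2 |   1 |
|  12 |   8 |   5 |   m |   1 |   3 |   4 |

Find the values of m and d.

m = 2, d = 2

Rows 1 and 3 each multiply to 11520, so every row has product 11520.
Row 4: 12×8×5×1×3×4 = 5760, so the missing entry is 11520 ÷ 5760 = 2.
Row 2: 1×6×8×12×10×1 = 5760, so the missing entry is 11520 ÷ 5760 = 2.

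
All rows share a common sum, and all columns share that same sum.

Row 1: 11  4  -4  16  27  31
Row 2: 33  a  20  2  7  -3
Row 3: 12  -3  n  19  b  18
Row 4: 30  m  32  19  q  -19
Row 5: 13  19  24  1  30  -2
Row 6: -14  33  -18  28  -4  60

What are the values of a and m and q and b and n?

a = 26, m = 6, q = 17, b = 8, n = 31

Rows 1 and 5 both sum to 85, so that's the common total.
Row 2 has 33 + 20 + 2 + 7 − 3 = 59; the blank must be 85 − 59 = 26.
Column 2 has 4 + 26 − 3 + 19 + 33 = 79; the blank must be 85 − 79 = 6.
Row 4 has 30 + 6 + 32 + 19 − 19 = 68; the blank must be 85 − 68 = 17.
Column 5 has 27 + 7 + 17 + 30 − 4 = 77; the blank must be 85 − 77 = 8.
Row 3 has 12 − 3 + 19 + 8 + 18 = 54; the blank must be 85 − 54 = 31.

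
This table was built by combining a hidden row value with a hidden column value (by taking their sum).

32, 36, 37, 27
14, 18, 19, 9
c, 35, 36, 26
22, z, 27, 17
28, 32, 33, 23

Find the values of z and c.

z = 26, c = 31

The difference between any two rows is the same in every column — this is an addition table with the headers hidden.
Row 4 minus row 1 is 17 − 27 = -10, so its entry in column 2 is 36 + (-10) = 26.
Row 3 minus row 1 is 26 − 27 = -1, so its entry in column 1 is 32 + (-1) = 31.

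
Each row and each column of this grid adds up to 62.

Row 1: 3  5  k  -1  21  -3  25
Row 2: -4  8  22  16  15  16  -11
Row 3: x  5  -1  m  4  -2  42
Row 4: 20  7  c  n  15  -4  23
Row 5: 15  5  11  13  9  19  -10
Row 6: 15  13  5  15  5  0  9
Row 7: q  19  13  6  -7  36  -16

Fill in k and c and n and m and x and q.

Row 1: 3 + 5 − 1 + 21 − 3 + 25 = 50, so its missing entry is 62 − 50 = 12.
Row 7: 19 + 13 + 6 − 7 + 36 − 16 = 51, so its missing entry is 62 − 51 = 11.
Column 1: 3 − 4 + 20 + 15 + 15 + 11 = 60, so its missing entry is 62 − 60 = 2.
Row 3: 2 + 5 − 1 + 4 − 2 + 42 = 50, so its missing entry is 62 − 50 = 12.
Column 4: -1 + 16 + 12 + 13 + 15 + 6 = 61, so its missing entry is 62 − 61 = 1.
Row 4: 20 + 7 + 1 + 15 − 4 + 23 = 62, so its missing entry is 62 − 62 = 0.

k = 12, c = 0, n = 1, m = 12, x = 2, q = 11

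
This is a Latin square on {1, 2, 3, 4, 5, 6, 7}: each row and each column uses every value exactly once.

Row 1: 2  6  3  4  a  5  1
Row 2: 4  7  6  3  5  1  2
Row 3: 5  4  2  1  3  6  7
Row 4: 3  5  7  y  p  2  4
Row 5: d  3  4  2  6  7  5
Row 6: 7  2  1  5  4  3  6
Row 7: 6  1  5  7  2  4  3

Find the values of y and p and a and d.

For row 5, column 1: row 5 already has {2, 3, 4, 5, 6, 7}; that leaves 1.
Cell (1,5): row 1 already has {1, 2, 3, 4, 5, 6} → 7.
Cell (4,4): column 4 already has {1, 2, 3, 4, 5, 7} → 6.
Cell (4,5): row 4 already has {2, 3, 4, 5, 6, 7} → 1.

y = 6, p = 1, a = 7, d = 1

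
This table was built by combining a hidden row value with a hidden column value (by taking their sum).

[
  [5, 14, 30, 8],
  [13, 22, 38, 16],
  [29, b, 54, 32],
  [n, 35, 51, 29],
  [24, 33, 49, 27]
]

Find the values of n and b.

n = 26, b = 38

The difference between any two rows is the same in every column — this is an addition table with the headers hidden.
Row 4 minus row 1 is 29 − 8 = 21, so its entry in column 1 is 5 + 21 = 26.
Row 3 minus row 1 is 32 − 8 = 24, so its entry in column 2 is 14 + 24 = 38.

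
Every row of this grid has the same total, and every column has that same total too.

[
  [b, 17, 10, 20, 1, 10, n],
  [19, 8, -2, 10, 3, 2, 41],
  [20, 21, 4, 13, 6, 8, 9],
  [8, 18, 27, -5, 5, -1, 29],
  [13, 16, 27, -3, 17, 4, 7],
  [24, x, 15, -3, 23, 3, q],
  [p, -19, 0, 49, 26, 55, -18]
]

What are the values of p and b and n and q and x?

Rows 2 and 3 both sum to 81, so that's the common total.
The known cells in column 2 total 61, leaving 81 − 61 = 20 for the blank.
The known cells in row 6 total 82, leaving 81 − 82 = -1 for the blank.
The known cells in column 7 total 67, leaving 81 − 67 = 14 for the blank.
The known cells in row 1 total 72, leaving 81 − 72 = 9 for the blank.
The known cells in row 7 total 93, leaving 81 − 93 = -12 for the blank.

p = -12, b = 9, n = 14, q = -1, x = 20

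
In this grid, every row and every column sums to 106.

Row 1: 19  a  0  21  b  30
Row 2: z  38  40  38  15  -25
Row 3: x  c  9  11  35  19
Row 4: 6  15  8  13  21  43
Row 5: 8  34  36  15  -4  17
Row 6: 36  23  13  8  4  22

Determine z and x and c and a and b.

The known cells in column 5 total 71, leaving 106 − 71 = 35 for the blank.
The known cells in row 1 total 105, leaving 106 − 105 = 1 for the blank.
The known cells in column 2 total 111, leaving 106 − 111 = -5 for the blank.
The known cells in row 3 total 69, leaving 106 − 69 = 37 for the blank.
The known cells in row 2 total 106, leaving 106 − 106 = 0 for the blank.

z = 0, x = 37, c = -5, a = 1, b = 35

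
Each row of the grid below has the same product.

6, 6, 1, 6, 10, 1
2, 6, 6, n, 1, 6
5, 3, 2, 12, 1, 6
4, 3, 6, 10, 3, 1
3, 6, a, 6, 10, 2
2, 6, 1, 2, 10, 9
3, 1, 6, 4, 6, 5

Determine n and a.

n = 5, a = 1

Rows 3 and 4 each multiply to 2160, so every row has product 2160.
Row 2: 2×6×6×1×6 = 432, so the missing entry is 2160 ÷ 432 = 5.
Row 5: 3×6×6×10×2 = 2160, so the missing entry is 2160 ÷ 2160 = 1.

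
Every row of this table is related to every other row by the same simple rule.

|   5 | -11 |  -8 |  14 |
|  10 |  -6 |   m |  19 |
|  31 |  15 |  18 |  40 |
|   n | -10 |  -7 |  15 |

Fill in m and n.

m = -3, n = 6

The difference between any two rows is the same in every column — this is an addition table with the headers hidden.
Row 2 minus row 1 is 19 − 14 = 5, so its entry in column 3 is -8 + 5 = -3.
Row 4 minus row 1 is 15 − 14 = 1, so its entry in column 1 is 5 + 1 = 6.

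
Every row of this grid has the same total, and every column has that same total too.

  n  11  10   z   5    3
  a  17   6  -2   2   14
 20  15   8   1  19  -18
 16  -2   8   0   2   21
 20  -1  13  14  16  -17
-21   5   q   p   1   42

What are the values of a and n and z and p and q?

Rows 3 and 4 both sum to 45, so that's the common total.
The known cells in row 2 total 37, leaving 45 − 37 = 8 for the blank.
The known cells in column 1 total 43, leaving 45 − 43 = 2 for the blank.
The known cells in row 1 total 31, leaving 45 − 31 = 14 for the blank.
The known cells in column 4 total 27, leaving 45 − 27 = 18 for the blank.
The known cells in row 6 total 45, leaving 45 − 45 = 0 for the blank.

a = 8, n = 2, z = 14, p = 18, q = 0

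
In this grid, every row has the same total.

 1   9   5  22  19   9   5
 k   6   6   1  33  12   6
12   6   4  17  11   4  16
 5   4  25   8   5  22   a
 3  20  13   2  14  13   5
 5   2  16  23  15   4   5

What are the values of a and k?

a = 1, k = 6

Rows 3 and 5 both add up to 70, so every row sums to 70.
Row 4: 5 + 4 + 25 + 8 + 5 + 22 = 69, so the missing entry is 70 − 69 = 1.
Row 2: 6 + 6 + 1 + 33 + 12 + 6 = 64, so the missing entry is 70 − 64 = 6.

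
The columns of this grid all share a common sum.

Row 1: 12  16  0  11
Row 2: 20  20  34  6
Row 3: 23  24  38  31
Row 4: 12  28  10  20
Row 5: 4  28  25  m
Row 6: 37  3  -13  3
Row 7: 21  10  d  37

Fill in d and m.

d = 35, m = 21

The complete columns each total 129.
Column 3 is missing 129 − 94 = 35 (since 0 + 34 + 38 + 10 + 25 − 13 = 94).
Column 4 is missing 129 − 108 = 21 (since 11 + 6 + 31 + 20 + 3 + 37 = 108).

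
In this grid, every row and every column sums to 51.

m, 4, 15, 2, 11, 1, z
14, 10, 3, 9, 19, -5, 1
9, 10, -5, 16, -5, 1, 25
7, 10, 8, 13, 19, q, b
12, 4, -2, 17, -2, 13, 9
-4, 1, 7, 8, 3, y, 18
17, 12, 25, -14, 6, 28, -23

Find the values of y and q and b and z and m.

Row 6: -4 + 1 + 7 + 8 + 3 + 18 = 33, so its missing entry is 51 − 33 = 18.
Column 1: 14 + 9 + 7 + 12 − 4 + 17 = 55, so its missing entry is 51 − 55 = -4.
Row 1: -4 + 4 + 15 + 2 + 11 + 1 = 29, so its missing entry is 51 − 29 = 22.
Column 7: 22 + 1 + 25 + 9 + 18 − 23 = 52, so its missing entry is 51 − 52 = -1.
Row 4: 7 + 10 + 8 + 13 + 19 − 1 = 56, so its missing entry is 51 − 56 = -5.

y = 18, q = -5, b = -1, z = 22, m = -4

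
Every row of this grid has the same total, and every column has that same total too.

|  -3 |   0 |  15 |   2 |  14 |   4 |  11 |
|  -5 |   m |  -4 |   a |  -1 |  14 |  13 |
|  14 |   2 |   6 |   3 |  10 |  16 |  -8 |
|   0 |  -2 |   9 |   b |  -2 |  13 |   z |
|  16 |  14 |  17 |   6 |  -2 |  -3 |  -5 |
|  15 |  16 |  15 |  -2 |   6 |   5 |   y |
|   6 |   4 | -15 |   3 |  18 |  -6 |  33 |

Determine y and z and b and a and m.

y = -12, z = 11, b = 14, a = 17, m = 9

Rows 1 and 3 both sum to 43, so that's the common total.
The known cells in column 2 total 34, leaving 43 − 34 = 9 for the blank.
The known cells in row 6 total 55, leaving 43 − 55 = -12 for the blank.
The known cells in column 7 total 32, leaving 43 − 32 = 11 for the blank.
The known cells in row 4 total 29, leaving 43 − 29 = 14 for the blank.
The known cells in row 2 total 26, leaving 43 − 26 = 17 for the blank.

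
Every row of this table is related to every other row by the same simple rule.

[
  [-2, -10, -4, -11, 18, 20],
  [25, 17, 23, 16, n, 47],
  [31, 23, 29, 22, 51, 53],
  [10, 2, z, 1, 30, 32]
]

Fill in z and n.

The difference between any two rows is the same in every column — this is an addition table with the headers hidden.
Row 4 minus row 1 is 1 − (-11) = 12, so its entry in column 3 is -4 + 12 = 8.
Row 2 minus row 1 is 16 − (-11) = 27, so its entry in column 5 is 18 + 27 = 45.

z = 8, n = 45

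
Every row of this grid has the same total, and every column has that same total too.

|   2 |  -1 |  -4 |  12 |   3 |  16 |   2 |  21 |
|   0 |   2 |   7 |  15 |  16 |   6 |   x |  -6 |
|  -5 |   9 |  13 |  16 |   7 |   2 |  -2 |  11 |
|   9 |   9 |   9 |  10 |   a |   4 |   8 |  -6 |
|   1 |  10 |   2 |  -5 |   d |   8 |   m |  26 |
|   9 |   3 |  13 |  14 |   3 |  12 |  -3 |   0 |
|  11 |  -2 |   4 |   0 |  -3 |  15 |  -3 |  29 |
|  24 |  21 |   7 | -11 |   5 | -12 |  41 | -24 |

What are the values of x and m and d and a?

Rows 1 and 3 both sum to 51, so that's the common total.
Row 2 has 0 + 2 + 7 + 15 + 16 + 6 − 6 = 40; the blank must be 51 − 40 = 11.
Column 7 has 2 + 11 − 2 + 8 − 3 − 3 + 41 = 54; the blank must be 51 − 54 = -3.
Row 5 has 1 + 10 + 2 − 5 + 8 − 3 + 26 = 39; the blank must be 51 − 39 = 12.
Row 4 has 9 + 9 + 9 + 10 + 4 + 8 − 6 = 43; the blank must be 51 − 43 = 8.

x = 11, m = -3, d = 12, a = 8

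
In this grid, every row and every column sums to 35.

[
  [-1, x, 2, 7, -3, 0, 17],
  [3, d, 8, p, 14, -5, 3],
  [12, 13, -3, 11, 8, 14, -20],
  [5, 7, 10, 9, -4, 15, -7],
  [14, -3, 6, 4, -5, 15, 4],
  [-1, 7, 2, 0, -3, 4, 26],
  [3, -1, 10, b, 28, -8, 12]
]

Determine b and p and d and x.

b = -9, p = 13, d = -1, x = 13

Row 1 has -1 + 2 + 7 − 3 + 0 + 17 = 22; the blank must be 35 − 22 = 13.
Column 2 has 13 + 13 + 7 − 3 + 7 − 1 = 36; the blank must be 35 − 36 = -1.
Row 7 has 3 − 1 + 10 + 28 − 8 + 12 = 44; the blank must be 35 − 44 = -9.
Row 2 has 3 − 1 + 8 + 14 − 5 + 3 = 22; the blank must be 35 − 22 = 13.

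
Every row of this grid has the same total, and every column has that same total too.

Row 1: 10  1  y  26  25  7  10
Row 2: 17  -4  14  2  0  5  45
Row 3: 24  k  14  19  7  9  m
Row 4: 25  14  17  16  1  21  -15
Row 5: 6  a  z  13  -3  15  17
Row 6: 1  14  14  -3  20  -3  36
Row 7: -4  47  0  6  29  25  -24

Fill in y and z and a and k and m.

Rows 2 and 4 both sum to 79, so that's the common total.
Row 1: 10 + 1 + 26 + 25 + 7 + 10 = 79, so its missing entry is 79 − 79 = 0.
Column 3: 0 + 14 + 14 + 17 + 14 + 0 = 59, so its missing entry is 79 − 59 = 20.
Column 7: 10 + 45 − 15 + 17 + 36 − 24 = 69, so its missing entry is 79 − 69 = 10.
Row 3: 24 + 14 + 19 + 7 + 9 + 10 = 83, so its missing entry is 79 − 83 = -4.
Row 5: 6 + 20 + 13 − 3 + 15 + 17 = 68, so its missing entry is 79 − 68 = 11.

y = 0, z = 20, a = 11, k = -4, m = 10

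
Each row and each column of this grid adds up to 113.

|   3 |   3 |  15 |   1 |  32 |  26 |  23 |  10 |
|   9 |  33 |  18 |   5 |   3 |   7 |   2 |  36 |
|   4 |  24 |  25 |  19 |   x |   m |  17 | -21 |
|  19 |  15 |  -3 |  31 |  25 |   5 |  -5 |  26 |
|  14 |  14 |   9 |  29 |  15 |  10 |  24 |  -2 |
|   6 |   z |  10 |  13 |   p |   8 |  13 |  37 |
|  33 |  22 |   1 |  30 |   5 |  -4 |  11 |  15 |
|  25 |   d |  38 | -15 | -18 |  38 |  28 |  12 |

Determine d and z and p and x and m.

d = 5, z = -3, p = 29, x = 22, m = 23

The known cells in row 8 total 108, leaving 113 − 108 = 5 for the blank.
The known cells in column 2 total 116, leaving 113 − 116 = -3 for the blank.
The known cells in row 6 total 84, leaving 113 − 84 = 29 for the blank.
The known cells in column 5 total 91, leaving 113 − 91 = 22 for the blank.
The known cells in row 3 total 90, leaving 113 − 90 = 23 for the blank.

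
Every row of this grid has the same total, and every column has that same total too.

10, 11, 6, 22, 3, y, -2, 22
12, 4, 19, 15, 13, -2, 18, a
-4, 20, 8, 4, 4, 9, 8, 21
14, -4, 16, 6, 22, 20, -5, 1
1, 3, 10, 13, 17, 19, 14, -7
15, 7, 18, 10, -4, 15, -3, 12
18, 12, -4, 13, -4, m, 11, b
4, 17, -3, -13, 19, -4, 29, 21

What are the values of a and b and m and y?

Rows 3 and 4 both sum to 70, so that's the common total.
Row 2 has 12 + 4 + 19 + 15 + 13 − 2 + 18 = 79; the blank must be 70 − 79 = -9.
Column 8 has 22 − 9 + 21 + 1 − 7 + 12 + 21 = 61; the blank must be 70 − 61 = 9.
Row 7 has 18 + 12 − 4 + 13 − 4 + 11 + 9 = 55; the blank must be 70 − 55 = 15.
Row 1 has 10 + 11 + 6 + 22 + 3 − 2 + 22 = 72; the blank must be 70 − 72 = -2.

a = -9, b = 9, m = 15, y = -2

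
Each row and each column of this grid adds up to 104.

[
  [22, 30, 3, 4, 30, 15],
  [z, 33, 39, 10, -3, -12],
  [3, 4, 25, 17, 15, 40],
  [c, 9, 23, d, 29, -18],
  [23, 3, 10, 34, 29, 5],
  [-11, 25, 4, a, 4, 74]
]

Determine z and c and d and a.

z = 37, c = 30, d = 31, a = 8

Row 2: 33 + 39 + 10 − 3 − 12 = 67, so its missing entry is 104 − 67 = 37.
Row 6: -11 + 25 + 4 + 4 + 74 = 96, so its missing entry is 104 − 96 = 8.
Column 4: 4 + 10 + 17 + 34 + 8 = 73, so its missing entry is 104 − 73 = 31.
Row 4: 9 + 23 + 31 + 29 − 18 = 74, so its missing entry is 104 − 74 = 30.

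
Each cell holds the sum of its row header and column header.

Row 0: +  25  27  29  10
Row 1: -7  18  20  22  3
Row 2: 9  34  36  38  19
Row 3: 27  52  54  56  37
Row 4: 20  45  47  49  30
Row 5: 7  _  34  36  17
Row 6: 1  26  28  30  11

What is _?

32

7 + 25 = 32.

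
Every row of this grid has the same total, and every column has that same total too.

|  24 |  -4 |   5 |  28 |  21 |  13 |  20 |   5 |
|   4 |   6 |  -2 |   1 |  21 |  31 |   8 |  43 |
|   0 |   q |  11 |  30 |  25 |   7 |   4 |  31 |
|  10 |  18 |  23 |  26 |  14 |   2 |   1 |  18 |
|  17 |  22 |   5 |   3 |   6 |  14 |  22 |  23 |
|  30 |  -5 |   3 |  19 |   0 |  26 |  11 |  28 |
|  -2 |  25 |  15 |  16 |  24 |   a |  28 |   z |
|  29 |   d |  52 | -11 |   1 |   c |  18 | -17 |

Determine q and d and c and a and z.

Rows 1 and 2 both sum to 112, so that's the common total.
Row 3 has 0 + 11 + 30 + 25 + 7 + 4 + 31 = 108; the blank must be 112 − 108 = 4.
Column 2 has -4 + 6 + 4 + 18 + 22 − 5 + 25 = 66; the blank must be 112 − 66 = 46.
Column 8 has 5 + 43 + 31 + 18 + 23 + 28 − 17 = 131; the blank must be 112 − 131 = -19.
Row 7 has -2 + 25 + 15 + 16 + 24 + 28 − 19 = 87; the blank must be 112 − 87 = 25.
Row 8 has 29 + 46 + 52 − 11 + 1 + 18 − 17 = 118; the blank must be 112 − 118 = -6.

q = 4, d = 46, c = -6, a = 25, z = -19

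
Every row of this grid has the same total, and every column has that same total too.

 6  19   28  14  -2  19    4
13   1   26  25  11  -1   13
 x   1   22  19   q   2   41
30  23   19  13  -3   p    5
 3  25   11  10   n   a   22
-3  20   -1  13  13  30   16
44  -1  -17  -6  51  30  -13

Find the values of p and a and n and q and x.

p = 1, a = 7, n = 10, q = 8, x = -5

Rows 1 and 2 both sum to 88, so that's the common total.
The known cells in column 1 total 93, leaving 88 − 93 = -5 for the blank.
The known cells in row 3 total 80, leaving 88 − 80 = 8 for the blank.
The known cells in column 5 total 78, leaving 88 − 78 = 10 for the blank.
The known cells in row 5 total 81, leaving 88 − 81 = 7 for the blank.
The known cells in row 4 total 87, leaving 88 − 87 = 1 for the blank.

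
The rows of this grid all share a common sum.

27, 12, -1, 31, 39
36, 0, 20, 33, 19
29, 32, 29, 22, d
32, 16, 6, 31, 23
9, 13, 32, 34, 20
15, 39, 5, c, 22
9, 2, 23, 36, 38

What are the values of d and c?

The complete rows each total 108.
Row 3 is missing 108 − 112 = -4 (since 29 + 32 + 29 + 22 = 112).
Row 6 is missing 108 − 81 = 27 (since 15 + 39 + 5 + 22 = 81).

d = -4, c = 27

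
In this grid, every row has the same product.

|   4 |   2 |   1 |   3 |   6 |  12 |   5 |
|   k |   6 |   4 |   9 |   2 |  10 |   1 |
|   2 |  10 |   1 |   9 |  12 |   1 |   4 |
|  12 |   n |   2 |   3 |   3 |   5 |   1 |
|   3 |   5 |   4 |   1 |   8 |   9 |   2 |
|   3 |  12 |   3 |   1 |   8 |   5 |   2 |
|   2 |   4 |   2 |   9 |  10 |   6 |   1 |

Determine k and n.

Rows 3 and 6 each multiply to 8640, so every row has product 8640.
Row 2: 6×4×9×2×10×1 = 4320, so the missing entry is 8640 ÷ 4320 = 2.
Row 4: 12×2×3×3×5×1 = 1080, so the missing entry is 8640 ÷ 1080 = 8.

k = 2, n = 8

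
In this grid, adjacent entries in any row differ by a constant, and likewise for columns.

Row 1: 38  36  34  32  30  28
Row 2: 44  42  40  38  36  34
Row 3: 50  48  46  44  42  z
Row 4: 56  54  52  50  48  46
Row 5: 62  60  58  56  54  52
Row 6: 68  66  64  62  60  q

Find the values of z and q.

Along each row the entries change by -2 per step; down each column they change by 6.
Row 3: from 50 at column 1, stepping by -2 to column 6 gives 40.
Row 6: from 68 at column 1, stepping by -2 to column 6 gives 58.

z = 40, q = 58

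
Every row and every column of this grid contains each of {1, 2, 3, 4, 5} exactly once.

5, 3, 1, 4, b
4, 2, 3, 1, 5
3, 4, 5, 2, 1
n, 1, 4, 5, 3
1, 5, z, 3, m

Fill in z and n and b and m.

Cell (1,5): row 1 already has {1, 3, 4, 5} → 2.
Cell (5,5): column 5 already has {1, 2, 3, 5} → 4.
At (row 5, col 3): row 5 already has {1, 3, 4, 5}, so the value is 2.
Cell (4,1): row 4 already has {1, 3, 4, 5} → 2.

z = 2, n = 2, b = 2, m = 4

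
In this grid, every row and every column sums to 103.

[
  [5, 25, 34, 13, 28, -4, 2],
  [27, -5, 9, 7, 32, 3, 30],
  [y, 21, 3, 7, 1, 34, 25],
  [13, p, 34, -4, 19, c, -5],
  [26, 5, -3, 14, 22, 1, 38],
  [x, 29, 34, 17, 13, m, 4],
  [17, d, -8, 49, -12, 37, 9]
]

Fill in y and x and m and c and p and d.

The known cells in row 7 total 92, leaving 103 − 92 = 11 for the blank.
The known cells in column 2 total 86, leaving 103 − 86 = 17 for the blank.
The known cells in row 3 total 91, leaving 103 − 91 = 12 for the blank.
The known cells in column 1 total 100, leaving 103 − 100 = 3 for the blank.
The known cells in row 6 total 100, leaving 103 − 100 = 3 for the blank.
The known cells in row 4 total 74, leaving 103 − 74 = 29 for the blank.

y = 12, x = 3, m = 3, c = 29, p = 17, d = 11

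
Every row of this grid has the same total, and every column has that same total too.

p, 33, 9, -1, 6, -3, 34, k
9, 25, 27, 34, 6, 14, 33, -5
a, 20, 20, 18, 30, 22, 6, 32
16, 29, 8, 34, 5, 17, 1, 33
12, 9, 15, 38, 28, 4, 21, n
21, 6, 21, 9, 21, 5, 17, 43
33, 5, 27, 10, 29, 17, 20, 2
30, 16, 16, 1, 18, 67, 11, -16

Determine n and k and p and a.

n = 16, k = 38, p = 27, a = -5

Rows 2 and 4 both sum to 143, so that's the common total.
Row 3: 20 + 20 + 18 + 30 + 22 + 6 + 32 = 148, so its missing entry is 143 − 148 = -5.
Row 5: 12 + 9 + 15 + 38 + 28 + 4 + 21 = 127, so its missing entry is 143 − 127 = 16.
Column 8: -5 + 32 + 33 + 16 + 43 + 2 − 16 = 105, so its missing entry is 143 − 105 = 38.
Row 1: 33 + 9 − 1 + 6 − 3 + 34 + 38 = 116, so its missing entry is 143 − 116 = 27.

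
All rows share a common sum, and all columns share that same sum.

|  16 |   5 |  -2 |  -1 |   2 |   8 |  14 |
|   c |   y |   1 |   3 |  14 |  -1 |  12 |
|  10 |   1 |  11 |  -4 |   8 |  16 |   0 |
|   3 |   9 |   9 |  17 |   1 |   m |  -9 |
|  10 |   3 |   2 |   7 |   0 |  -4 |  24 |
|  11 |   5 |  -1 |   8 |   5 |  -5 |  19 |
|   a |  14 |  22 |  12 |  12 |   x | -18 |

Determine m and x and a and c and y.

m = 12, x = 16, a = -16, c = 8, y = 5

Rows 1 and 3 both sum to 42, so that's the common total.
Column 2 has 5 + 1 + 9 + 3 + 5 + 14 = 37; the blank must be 42 − 37 = 5.
Row 2 has 5 + 1 + 3 + 14 − 1 + 12 = 34; the blank must be 42 − 34 = 8.
Column 1 has 16 + 8 + 10 + 3 + 10 + 11 = 58; the blank must be 42 − 58 = -16.
Row 7 has -16 + 14 + 22 + 12 + 12 − 18 = 26; the blank must be 42 − 26 = 16.
Row 4 has 3 + 9 + 9 + 17 + 1 − 9 = 30; the blank must be 42 − 30 = 12.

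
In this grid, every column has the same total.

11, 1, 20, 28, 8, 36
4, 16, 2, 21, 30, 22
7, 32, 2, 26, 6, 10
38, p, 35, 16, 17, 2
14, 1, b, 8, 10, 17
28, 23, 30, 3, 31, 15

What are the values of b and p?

b = 13, p = 29

Column 4 sums to 102 and so does column 6; that's the common total.
In column 3 the known cells total 89, leaving 102 − 89 = 13.
In column 2 the known cells total 73, leaving 102 − 73 = 29.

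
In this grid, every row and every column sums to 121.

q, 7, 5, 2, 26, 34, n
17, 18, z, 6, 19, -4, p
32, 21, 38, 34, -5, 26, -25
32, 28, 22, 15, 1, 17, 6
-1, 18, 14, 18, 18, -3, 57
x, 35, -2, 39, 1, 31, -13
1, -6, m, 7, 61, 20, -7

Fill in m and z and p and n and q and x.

m = 45, z = -1, p = 66, n = 37, q = 10, x = 30

Row 7 has 1 − 6 + 7 + 61 + 20 − 7 = 76; the blank must be 121 − 76 = 45.
Column 3 has 5 + 38 + 22 + 14 − 2 + 45 = 122; the blank must be 121 − 122 = -1.
Row 6 has 35 − 2 + 39 + 1 + 31 − 13 = 91; the blank must be 121 − 91 = 30.
Column 1 has 17 + 32 + 32 − 1 + 30 + 1 = 111; the blank must be 121 − 111 = 10.
Row 1 has 10 + 7 + 5 + 2 + 26 + 34 = 84; the blank must be 121 − 84 = 37.
Row 2 has 17 + 18 − 1 + 6 + 19 − 4 = 55; the blank must be 121 − 55 = 66.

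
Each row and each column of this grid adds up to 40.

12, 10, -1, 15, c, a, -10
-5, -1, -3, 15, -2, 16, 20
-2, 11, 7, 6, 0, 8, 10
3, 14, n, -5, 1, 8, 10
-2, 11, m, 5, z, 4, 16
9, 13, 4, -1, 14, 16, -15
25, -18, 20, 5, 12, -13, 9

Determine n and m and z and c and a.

The known cells in column 6 total 39, leaving 40 − 39 = 1 for the blank.
The known cells in row 1 total 27, leaving 40 − 27 = 13 for the blank.
The known cells in column 5 total 38, leaving 40 − 38 = 2 for the blank.
The known cells in row 5 total 36, leaving 40 − 36 = 4 for the blank.
The known cells in row 4 total 31, leaving 40 − 31 = 9 for the blank.

n = 9, m = 4, z = 2, c = 13, a = 1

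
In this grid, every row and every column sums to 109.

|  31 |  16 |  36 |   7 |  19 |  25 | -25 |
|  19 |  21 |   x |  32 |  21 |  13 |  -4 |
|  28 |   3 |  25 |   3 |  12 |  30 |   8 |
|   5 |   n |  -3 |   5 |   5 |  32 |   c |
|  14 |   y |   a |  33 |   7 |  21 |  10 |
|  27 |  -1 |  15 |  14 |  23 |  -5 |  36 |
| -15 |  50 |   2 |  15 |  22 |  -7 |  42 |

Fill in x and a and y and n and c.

x = 7, a = 27, y = -3, n = 23, c = 42

Row 2 has 19 + 21 + 32 + 21 + 13 − 4 = 102; the blank must be 109 − 102 = 7.
Column 3 has 36 + 7 + 25 − 3 + 15 + 2 = 82; the blank must be 109 − 82 = 27.
Column 7 has -25 − 4 + 8 + 10 + 36 + 42 = 67; the blank must be 109 − 67 = 42.
Row 4 has 5 − 3 + 5 + 5 + 32 + 42 = 86; the blank must be 109 − 86 = 23.
Row 5 has 14 + 27 + 33 + 7 + 21 + 10 = 112; the blank must be 109 − 112 = -3.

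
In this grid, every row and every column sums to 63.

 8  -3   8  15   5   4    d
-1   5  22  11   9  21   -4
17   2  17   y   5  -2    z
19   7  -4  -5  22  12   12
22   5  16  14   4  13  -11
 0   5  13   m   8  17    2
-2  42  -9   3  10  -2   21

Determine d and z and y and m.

Row 6 has 0 + 5 + 13 + 8 + 17 + 2 = 45; the blank must be 63 − 45 = 18.
Column 4 has 15 + 11 − 5 + 14 + 18 + 3 = 56; the blank must be 63 − 56 = 7.
Row 3 has 17 + 2 + 17 + 7 + 5 − 2 = 46; the blank must be 63 − 46 = 17.
Row 1 has 8 − 3 + 8 + 15 + 5 + 4 = 37; the blank must be 63 − 37 = 26.

d = 26, z = 17, y = 7, m = 18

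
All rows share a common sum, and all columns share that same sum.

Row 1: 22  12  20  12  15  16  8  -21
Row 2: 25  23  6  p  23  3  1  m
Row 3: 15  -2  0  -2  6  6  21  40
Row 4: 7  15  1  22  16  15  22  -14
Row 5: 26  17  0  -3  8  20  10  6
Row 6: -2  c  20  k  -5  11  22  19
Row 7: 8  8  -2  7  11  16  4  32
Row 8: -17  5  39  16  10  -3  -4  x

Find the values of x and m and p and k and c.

Rows 1 and 3 both sum to 84, so that's the common total.
Row 8: -17 + 5 + 39 + 16 + 10 − 3 − 4 = 46, so its missing entry is 84 − 46 = 38.
Column 2: 12 + 23 − 2 + 15 + 17 + 8 + 5 = 78, so its missing entry is 84 − 78 = 6.
Column 8: -21 + 40 − 14 + 6 + 19 + 32 + 38 = 100, so its missing entry is 84 − 100 = -16.
Row 6: -2 + 6 + 20 − 5 + 11 + 22 + 19 = 71, so its missing entry is 84 − 71 = 13.
Row 2: 25 + 23 + 6 + 23 + 3 + 1 − 16 = 65, so its missing entry is 84 − 65 = 19.

x = 38, m = -16, p = 19, k = 13, c = 6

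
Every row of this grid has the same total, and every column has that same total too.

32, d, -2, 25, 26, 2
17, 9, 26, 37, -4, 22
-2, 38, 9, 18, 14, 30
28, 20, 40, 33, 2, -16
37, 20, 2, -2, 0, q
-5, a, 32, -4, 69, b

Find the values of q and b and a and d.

q = 50, b = 19, a = -4, d = 24

Rows 2 and 3 both sum to 107, so that's the common total.
Row 1: 32 − 2 + 25 + 26 + 2 = 83, so its missing entry is 107 − 83 = 24.
Row 5: 37 + 20 + 2 − 2 + 0 = 57, so its missing entry is 107 − 57 = 50.
Column 6: 2 + 22 + 30 − 16 + 50 = 88, so its missing entry is 107 − 88 = 19.
Row 6: -5 + 32 − 4 + 69 + 19 = 111, so its missing entry is 107 − 111 = -4.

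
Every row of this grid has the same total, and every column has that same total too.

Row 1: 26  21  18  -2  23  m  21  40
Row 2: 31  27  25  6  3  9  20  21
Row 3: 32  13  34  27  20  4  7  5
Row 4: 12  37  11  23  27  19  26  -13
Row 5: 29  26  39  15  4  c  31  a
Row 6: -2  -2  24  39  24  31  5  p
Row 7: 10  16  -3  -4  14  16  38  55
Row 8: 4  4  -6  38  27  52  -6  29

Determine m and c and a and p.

m = -5, c = 16, a = -18, p = 23

Rows 2 and 3 both sum to 142, so that's the common total.
Row 6: -2 − 2 + 24 + 39 + 24 + 31 + 5 = 119, so its missing entry is 142 − 119 = 23.
Column 8: 40 + 21 + 5 − 13 + 23 + 55 + 29 = 160, so its missing entry is 142 − 160 = -18.
Row 5: 29 + 26 + 39 + 15 + 4 + 31 − 18 = 126, so its missing entry is 142 − 126 = 16.
Row 1: 26 + 21 + 18 − 2 + 23 + 21 + 40 = 147, so its missing entry is 142 − 147 = -5.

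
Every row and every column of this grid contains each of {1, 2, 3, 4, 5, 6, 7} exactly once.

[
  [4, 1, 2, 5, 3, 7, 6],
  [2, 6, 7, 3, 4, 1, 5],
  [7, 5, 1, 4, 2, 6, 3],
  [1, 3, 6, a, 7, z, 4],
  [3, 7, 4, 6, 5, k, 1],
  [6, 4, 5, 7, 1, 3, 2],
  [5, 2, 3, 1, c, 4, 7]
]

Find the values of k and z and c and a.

For row 5, column 6: row 5 already has {1, 3, 4, 5, 6, 7}; that leaves 2.
For row 4, column 4: column 4 already has {1, 3, 4, 5, 6, 7}; that leaves 2.
At (row 7, col 5): row 7 already has {1, 2, 3, 4, 5, 7}, so the value is 6.
For row 4, column 6: row 4 already has {1, 2, 3, 4, 6, 7}; that leaves 5.

k = 2, z = 5, c = 6, a = 2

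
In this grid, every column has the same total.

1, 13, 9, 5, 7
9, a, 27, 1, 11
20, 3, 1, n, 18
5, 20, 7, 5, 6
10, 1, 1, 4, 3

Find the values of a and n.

Columns 1 and 3 both add up to 45, so every column sums to 45.
Column 2: 13 + 3 + 20 + 1 = 37, so the missing entry is 45 − 37 = 8.
Column 4: 5 + 1 + 5 + 4 = 15, so the missing entry is 45 − 15 = 30.

a = 8, n = 30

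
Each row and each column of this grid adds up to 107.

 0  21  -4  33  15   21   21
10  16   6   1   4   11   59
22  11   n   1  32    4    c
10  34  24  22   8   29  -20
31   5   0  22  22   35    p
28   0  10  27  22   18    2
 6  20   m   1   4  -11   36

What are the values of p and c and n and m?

Row 7 has 6 + 20 + 1 + 4 − 11 + 36 = 56; the blank must be 107 − 56 = 51.
Row 5 has 31 + 5 + 0 + 22 + 22 + 35 = 115; the blank must be 107 − 115 = -8.
Column 7 has 21 + 59 − 20 − 8 + 2 + 36 = 90; the blank must be 107 − 90 = 17.
Row 3 has 22 + 11 + 1 + 32 + 4 + 17 = 87; the blank must be 107 − 87 = 20.

p = -8, c = 17, n = 20, m = 51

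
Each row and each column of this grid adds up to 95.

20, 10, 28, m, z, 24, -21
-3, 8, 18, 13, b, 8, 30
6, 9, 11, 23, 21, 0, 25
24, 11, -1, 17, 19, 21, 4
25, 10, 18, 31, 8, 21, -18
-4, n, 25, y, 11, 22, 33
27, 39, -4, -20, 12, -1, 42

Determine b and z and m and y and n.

b = 21, z = 3, m = 31, y = 0, n = 8

Column 2 has 10 + 8 + 9 + 11 + 10 + 39 = 87; the blank must be 95 − 87 = 8.
Row 2 has -3 + 8 + 18 + 13 + 8 + 30 = 74; the blank must be 95 − 74 = 21.
Column 5 has 21 + 21 + 19 + 8 + 11 + 12 = 92; the blank must be 95 − 92 = 3.
Row 1 has 20 + 10 + 28 + 3 + 24 − 21 = 64; the blank must be 95 − 64 = 31.
Row 6 has -4 + 8 + 25 + 11 + 22 + 33 = 95; the blank must be 95 − 95 = 0.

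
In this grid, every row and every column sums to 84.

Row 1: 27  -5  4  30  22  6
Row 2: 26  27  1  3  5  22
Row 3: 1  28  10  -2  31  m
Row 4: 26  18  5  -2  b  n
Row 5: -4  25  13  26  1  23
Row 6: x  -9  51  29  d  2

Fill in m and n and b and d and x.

m = 16, n = 15, b = 22, d = 3, x = 8

The known cells in column 1 total 76, leaving 84 − 76 = 8 for the blank.
The known cells in row 6 total 81, leaving 84 − 81 = 3 for the blank.
The known cells in column 5 total 62, leaving 84 − 62 = 22 for the blank.
The known cells in row 3 total 68, leaving 84 − 68 = 16 for the blank.
The known cells in row 4 total 69, leaving 84 − 69 = 15 for the blank.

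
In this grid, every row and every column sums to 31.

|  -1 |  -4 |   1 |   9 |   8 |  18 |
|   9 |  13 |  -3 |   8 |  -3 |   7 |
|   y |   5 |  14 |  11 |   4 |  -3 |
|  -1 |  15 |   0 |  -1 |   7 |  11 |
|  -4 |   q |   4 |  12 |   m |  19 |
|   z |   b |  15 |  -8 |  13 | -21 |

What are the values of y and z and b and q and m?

y = 0, z = 28, b = 4, q = -2, m = 2

Column 5 has 8 − 3 + 4 + 7 + 13 = 29; the blank must be 31 − 29 = 2.
Row 3 has 5 + 14 + 11 + 4 − 3 = 31; the blank must be 31 − 31 = 0.
Column 1 has -1 + 9 + 0 − 1 − 4 = 3; the blank must be 31 − 3 = 28.
Row 6 has 28 + 15 − 8 + 13 − 21 = 27; the blank must be 31 − 27 = 4.
Row 5 has -4 + 4 + 12 + 2 + 19 = 33; the blank must be 31 − 33 = -2.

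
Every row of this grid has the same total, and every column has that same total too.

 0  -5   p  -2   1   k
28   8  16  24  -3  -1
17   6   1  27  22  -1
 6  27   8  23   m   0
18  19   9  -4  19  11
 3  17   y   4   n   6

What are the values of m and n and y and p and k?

Rows 2 and 3 both sum to 72, so that's the common total.
Row 4: 6 + 27 + 8 + 23 + 0 = 64, so its missing entry is 72 − 64 = 8.
Column 5: 1 − 3 + 22 + 8 + 19 = 47, so its missing entry is 72 − 47 = 25.
Column 6: -1 − 1 + 0 + 11 + 6 = 15, so its missing entry is 72 − 15 = 57.
Row 1: 0 − 5 − 2 + 1 + 57 = 51, so its missing entry is 72 − 51 = 21.
Row 6: 3 + 17 + 4 + 25 + 6 = 55, so its missing entry is 72 − 55 = 17.

m = 8, n = 25, y = 17, p = 21, k = 57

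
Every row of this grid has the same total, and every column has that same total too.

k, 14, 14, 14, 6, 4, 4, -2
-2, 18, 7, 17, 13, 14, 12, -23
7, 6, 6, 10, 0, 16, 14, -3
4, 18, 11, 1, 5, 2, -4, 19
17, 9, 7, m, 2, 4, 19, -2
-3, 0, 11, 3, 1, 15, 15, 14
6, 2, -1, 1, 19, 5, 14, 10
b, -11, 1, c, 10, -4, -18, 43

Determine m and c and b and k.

Rows 2 and 3 both sum to 56, so that's the common total.
Row 1 has 14 + 14 + 14 + 6 + 4 + 4 − 2 = 54; the blank must be 56 − 54 = 2.
Column 1 has 2 − 2 + 7 + 4 + 17 − 3 + 6 = 31; the blank must be 56 − 31 = 25.
Row 8 has 25 − 11 + 1 + 10 − 4 − 18 + 43 = 46; the blank must be 56 − 46 = 10.
Row 5 has 17 + 9 + 7 + 2 + 4 + 19 − 2 = 56; the blank must be 56 − 56 = 0.

m = 0, c = 10, b = 25, k = 2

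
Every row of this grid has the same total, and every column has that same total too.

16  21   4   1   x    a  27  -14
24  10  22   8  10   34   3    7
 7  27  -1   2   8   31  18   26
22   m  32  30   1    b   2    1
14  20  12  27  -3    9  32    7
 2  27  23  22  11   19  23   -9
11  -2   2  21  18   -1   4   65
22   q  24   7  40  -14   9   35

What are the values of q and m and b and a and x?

q = -5, m = 20, b = 10, a = 30, x = 33

Rows 2 and 3 both sum to 118, so that's the common total.
Column 5: 10 + 8 + 1 − 3 + 11 + 18 + 40 = 85, so its missing entry is 118 − 85 = 33.
Row 8: 22 + 24 + 7 + 40 − 14 + 9 + 35 = 123, so its missing entry is 118 − 123 = -5.
Column 2: 21 + 10 + 27 + 20 + 27 − 2 − 5 = 98, so its missing entry is 118 − 98 = 20.
Row 1: 16 + 21 + 4 + 1 + 33 + 27 − 14 = 88, so its missing entry is 118 − 88 = 30.
Row 4: 22 + 20 + 32 + 30 + 1 + 2 + 1 = 108, so its missing entry is 118 − 108 = 10.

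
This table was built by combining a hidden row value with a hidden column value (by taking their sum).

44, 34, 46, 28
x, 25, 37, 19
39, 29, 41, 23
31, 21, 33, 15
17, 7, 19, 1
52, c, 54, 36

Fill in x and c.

x = 35, c = 42

The difference between any two rows is the same in every column — this is an addition table with the headers hidden.
Row 2 minus row 1 is 19 − 28 = -9, so its entry in column 1 is 44 + (-9) = 35.
Row 6 minus row 1 is 36 − 28 = 8, so its entry in column 2 is 34 + 8 = 42.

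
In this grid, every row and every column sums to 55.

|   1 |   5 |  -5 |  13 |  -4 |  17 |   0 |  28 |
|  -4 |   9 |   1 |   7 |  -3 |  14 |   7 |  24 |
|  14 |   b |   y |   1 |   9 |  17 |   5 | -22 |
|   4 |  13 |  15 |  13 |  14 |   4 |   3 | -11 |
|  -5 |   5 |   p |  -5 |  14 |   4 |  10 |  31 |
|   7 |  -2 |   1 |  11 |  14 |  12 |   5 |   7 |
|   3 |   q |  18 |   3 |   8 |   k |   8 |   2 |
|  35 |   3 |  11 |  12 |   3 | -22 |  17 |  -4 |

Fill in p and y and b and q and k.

Column 6 has 17 + 14 + 17 + 4 + 4 + 12 − 22 = 46; the blank must be 55 − 46 = 9.
Row 7 has 3 + 18 + 3 + 8 + 9 + 8 + 2 = 51; the blank must be 55 − 51 = 4.
Column 2 has 5 + 9 + 13 + 5 − 2 + 4 + 3 = 37; the blank must be 55 − 37 = 18.
Row 5 has -5 + 5 − 5 + 14 + 4 + 10 + 31 = 54; the blank must be 55 − 54 = 1.
Row 3 has 14 + 18 + 1 + 9 + 17 + 5 − 22 = 42; the blank must be 55 − 42 = 13.

p = 1, y = 13, b = 18, q = 4, k = 9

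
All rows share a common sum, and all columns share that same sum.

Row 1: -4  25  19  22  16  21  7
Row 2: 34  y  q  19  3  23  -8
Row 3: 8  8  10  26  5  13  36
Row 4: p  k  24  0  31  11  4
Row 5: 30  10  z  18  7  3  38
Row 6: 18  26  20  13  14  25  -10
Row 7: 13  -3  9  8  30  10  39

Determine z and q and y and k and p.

z = 0, q = 24, y = 11, k = 29, p = 7

Rows 1 and 3 both sum to 106, so that's the common total.
Row 5: 30 + 10 + 18 + 7 + 3 + 38 = 106, so its missing entry is 106 − 106 = 0.
Column 3: 19 + 10 + 24 + 0 + 20 + 9 = 82, so its missing entry is 106 − 82 = 24.
Row 2: 34 + 24 + 19 + 3 + 23 − 8 = 95, so its missing entry is 106 − 95 = 11.
Column 2: 25 + 11 + 8 + 10 + 26 − 3 = 77, so its missing entry is 106 − 77 = 29.
Row 4: 29 + 24 + 0 + 31 + 11 + 4 = 99, so its missing entry is 106 − 99 = 7.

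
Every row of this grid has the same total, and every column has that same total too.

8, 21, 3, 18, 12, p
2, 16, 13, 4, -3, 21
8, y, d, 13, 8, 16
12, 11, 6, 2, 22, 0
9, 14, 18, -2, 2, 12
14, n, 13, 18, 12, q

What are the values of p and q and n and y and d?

Rows 2 and 4 both sum to 53, so that's the common total.
Row 1: 8 + 21 + 3 + 18 + 12 = 62, so its missing entry is 53 − 62 = -9.
Column 6: -9 + 21 + 16 + 0 + 12 = 40, so its missing entry is 53 − 40 = 13.
Row 6: 14 + 13 + 18 + 12 + 13 = 70, so its missing entry is 53 − 70 = -17.
Column 2: 21 + 16 + 11 + 14 − 17 = 45, so its missing entry is 53 − 45 = 8.
Row 3: 8 + 8 + 13 + 8 + 16 = 53, so its missing entry is 53 − 53 = 0.

p = -9, q = 13, n = -17, y = 8, d = 0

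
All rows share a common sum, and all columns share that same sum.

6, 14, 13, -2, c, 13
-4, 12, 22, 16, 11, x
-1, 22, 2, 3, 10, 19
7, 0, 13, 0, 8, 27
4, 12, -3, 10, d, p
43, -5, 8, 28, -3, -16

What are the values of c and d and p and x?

Rows 3 and 4 both sum to 55, so that's the common total.
Row 1 has 6 + 14 + 13 − 2 + 13 = 44; the blank must be 55 − 44 = 11.
Column 5 has 11 + 11 + 10 + 8 − 3 = 37; the blank must be 55 − 37 = 18.
Row 5 has 4 + 12 − 3 + 10 + 18 = 41; the blank must be 55 − 41 = 14.
Row 2 has -4 + 12 + 22 + 16 + 11 = 57; the blank must be 55 − 57 = -2.

c = 11, d = 18, p = 14, x = -2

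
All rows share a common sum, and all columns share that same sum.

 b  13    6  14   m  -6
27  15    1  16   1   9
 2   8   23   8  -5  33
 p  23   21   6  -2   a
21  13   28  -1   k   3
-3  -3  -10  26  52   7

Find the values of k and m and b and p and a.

k = 5, m = 18, b = 24, p = -2, a = 23

Rows 2 and 3 both sum to 69, so that's the common total.
The known cells in row 5 total 64, leaving 69 − 64 = 5 for the blank.
The known cells in column 5 total 51, leaving 69 − 51 = 18 for the blank.
The known cells in row 1 total 45, leaving 69 − 45 = 24 for the blank.
The known cells in column 1 total 71, leaving 69 − 71 = -2 for the blank.
The known cells in row 4 total 46, leaving 69 − 46 = 23 for the blank.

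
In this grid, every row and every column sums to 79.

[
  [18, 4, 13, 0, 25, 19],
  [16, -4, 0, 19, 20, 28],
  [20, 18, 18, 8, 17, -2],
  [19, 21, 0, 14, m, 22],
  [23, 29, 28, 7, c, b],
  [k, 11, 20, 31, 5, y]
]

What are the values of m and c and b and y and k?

The known cells in row 4 total 76, leaving 79 − 76 = 3 for the blank.
The known cells in column 5 total 70, leaving 79 − 70 = 9 for the blank.
The known cells in row 5 total 96, leaving 79 − 96 = -17 for the blank.
The known cells in column 6 total 50, leaving 79 − 50 = 29 for the blank.
The known cells in row 6 total 96, leaving 79 − 96 = -17 for the blank.

m = 3, c = 9, b = -17, y = 29, k = -17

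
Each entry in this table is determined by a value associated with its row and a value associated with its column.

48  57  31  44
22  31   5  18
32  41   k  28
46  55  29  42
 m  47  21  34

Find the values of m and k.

m = 38, k = 15

The difference between any two rows is the same in every column — this is an addition table with the headers hidden.
Row 5 minus row 1 is 47 − 57 = -10, so its entry in column 1 is 48 + (-10) = 38.
Row 3 minus row 1 is 41 − 57 = -16, so its entry in column 3 is 31 + (-16) = 15.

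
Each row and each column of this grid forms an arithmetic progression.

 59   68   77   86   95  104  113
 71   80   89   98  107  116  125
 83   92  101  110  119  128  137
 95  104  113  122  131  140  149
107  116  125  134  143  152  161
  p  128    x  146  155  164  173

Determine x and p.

x = 137, p = 119

Along each row the entries change by 9 per step; down each column they change by 12.
Row 6: from 128 at column 2, stepping by 9 to column 3 gives 137.
Row 6: from 128 at column 2, stepping by 9 to column 1 gives 119.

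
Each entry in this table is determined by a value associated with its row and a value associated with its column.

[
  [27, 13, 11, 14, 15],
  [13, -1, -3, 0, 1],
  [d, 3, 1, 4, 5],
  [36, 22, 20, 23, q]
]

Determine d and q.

The difference between any two rows is the same in every column — this is an addition table with the headers hidden.
Row 3 minus row 1 is 1 − 11 = -10, so its entry in column 1 is 27 + (-10) = 17.
Row 4 minus row 1 is 20 − 11 = 9, so its entry in column 5 is 15 + 9 = 24.

d = 17, q = 24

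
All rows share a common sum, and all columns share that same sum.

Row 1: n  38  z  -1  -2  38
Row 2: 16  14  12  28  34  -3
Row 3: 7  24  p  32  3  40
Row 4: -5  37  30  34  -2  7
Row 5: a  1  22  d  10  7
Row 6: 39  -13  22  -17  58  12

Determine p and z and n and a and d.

Rows 2 and 4 both sum to 101, so that's the common total.
Column 4: -1 + 28 + 32 + 34 − 17 = 76, so its missing entry is 101 − 76 = 25.
Row 5: 1 + 22 + 25 + 10 + 7 = 65, so its missing entry is 101 − 65 = 36.
Column 1: 16 + 7 − 5 + 36 + 39 = 93, so its missing entry is 101 − 93 = 8.
Row 1: 8 + 38 − 1 − 2 + 38 = 81, so its missing entry is 101 − 81 = 20.
Row 3: 7 + 24 + 32 + 3 + 40 = 106, so its missing entry is 101 − 106 = -5.

p = -5, z = 20, n = 8, a = 36, d = 25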